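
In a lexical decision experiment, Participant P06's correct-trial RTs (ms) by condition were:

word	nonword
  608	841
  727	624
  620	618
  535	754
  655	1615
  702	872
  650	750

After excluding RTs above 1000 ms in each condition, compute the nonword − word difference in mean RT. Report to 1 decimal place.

100.7 ms

nonword: exclude 1615
M(word) = 4497/7 = 642.429
M(nonword) = 4459/6 = 743.167
Difference = 743.167 − 642.429 = 100.738 ms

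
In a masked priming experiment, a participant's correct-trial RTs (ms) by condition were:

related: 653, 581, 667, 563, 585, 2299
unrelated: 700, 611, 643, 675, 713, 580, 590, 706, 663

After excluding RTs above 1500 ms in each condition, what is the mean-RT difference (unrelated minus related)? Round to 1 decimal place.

related: exclude 2299
M(related) = 3049/5 = 609.800
M(unrelated) = 5881/9 = 653.444
Difference = 653.444 − 609.800 = 43.644 ms

43.6 ms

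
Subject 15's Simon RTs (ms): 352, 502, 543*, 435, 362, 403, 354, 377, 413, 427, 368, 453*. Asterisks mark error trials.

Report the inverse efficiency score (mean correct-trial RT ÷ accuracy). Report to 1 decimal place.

Correct trials (n=10): 352, 502, 435, 362, 403, 354, 377, 413, 427, 368
Mean correct RT = 3993/10 = 399.3000 ms
Proportion correct = 10/12
IES = 399.3000 / (10/12) = 479.160 ms

479.2 ms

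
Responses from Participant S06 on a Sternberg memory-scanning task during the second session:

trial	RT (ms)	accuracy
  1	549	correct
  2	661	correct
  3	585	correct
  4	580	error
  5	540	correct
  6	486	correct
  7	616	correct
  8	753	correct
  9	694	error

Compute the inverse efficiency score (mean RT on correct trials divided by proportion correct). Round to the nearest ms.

770 ms

Correct trials (n=7): 549, 661, 585, 540, 486, 616, 753
Mean correct RT = 4190/7 = 598.5714 ms
Proportion correct = 7/9
IES = 598.5714 / (7/9) = 769.592 ms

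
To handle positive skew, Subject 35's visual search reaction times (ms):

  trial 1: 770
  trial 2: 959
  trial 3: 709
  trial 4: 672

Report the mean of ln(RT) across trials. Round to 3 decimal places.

6.647

ln(RT): 6.6464, 6.8659, 6.5639, 6.5103
Σ ln(RT) = 26.5864
Mean = 26.5864/4 = 6.64660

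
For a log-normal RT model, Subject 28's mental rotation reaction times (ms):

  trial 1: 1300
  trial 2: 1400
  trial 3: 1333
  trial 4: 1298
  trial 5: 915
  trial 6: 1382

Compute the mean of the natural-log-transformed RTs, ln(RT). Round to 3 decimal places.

7.138

ln(RT): 7.1701, 7.2442, 7.1952, 7.1686, 6.8189, 7.2313
Σ ln(RT) = 42.8283
Mean = 42.8283/6 = 7.13805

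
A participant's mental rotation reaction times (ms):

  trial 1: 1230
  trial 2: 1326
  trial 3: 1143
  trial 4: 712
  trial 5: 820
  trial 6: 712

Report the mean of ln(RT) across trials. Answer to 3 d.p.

ln(RT): 7.1148, 7.1899, 7.0414, 6.5681, 6.7093, 6.5681
Σ ln(RT) = 41.1916
Mean = 41.1916/6 = 6.86526

6.865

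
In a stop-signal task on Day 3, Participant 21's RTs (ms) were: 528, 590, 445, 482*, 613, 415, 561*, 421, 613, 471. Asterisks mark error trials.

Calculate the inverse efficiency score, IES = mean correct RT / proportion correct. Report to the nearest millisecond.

Correct trials (n=8): 528, 590, 445, 613, 415, 421, 613, 471
Mean correct RT = 4096/8 = 512.0000 ms
Proportion correct = 8/10
IES = 512.0000 / (8/10) = 640.000 ms

640 ms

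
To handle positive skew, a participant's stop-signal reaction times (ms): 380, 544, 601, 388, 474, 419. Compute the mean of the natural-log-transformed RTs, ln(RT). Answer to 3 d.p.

ln(RT): 5.9402, 6.2989, 6.3986, 5.9610, 6.1612, 6.0379
Σ ln(RT) = 36.7978
Mean = 36.7978/6 = 6.13297

6.133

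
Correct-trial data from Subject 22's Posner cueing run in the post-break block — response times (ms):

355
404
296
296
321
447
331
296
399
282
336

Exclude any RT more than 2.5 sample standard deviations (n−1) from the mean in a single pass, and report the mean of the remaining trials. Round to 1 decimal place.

n = 11, ΣRT = 3763, M = 342.091
Σ(x−M)² = 28832.91; s = √(28832.91/10) = 53.696
Cutoffs: 342.091 ± 2.5·53.696 → [207.9, 476.3]
No RTs fall outside the cutoffs; all 11 retained. Mean = 3763/11 = 342.091

342.1 ms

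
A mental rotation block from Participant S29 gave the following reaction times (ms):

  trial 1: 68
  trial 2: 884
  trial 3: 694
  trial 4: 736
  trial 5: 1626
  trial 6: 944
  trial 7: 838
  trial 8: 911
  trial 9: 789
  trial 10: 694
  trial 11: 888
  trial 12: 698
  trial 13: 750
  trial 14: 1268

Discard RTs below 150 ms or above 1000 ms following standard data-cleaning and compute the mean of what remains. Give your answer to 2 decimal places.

802.36 ms

Excluded: 68, 1268, 1626
Retained (n=11): Σ = 8826
Mean = 8826/11 = 802.3636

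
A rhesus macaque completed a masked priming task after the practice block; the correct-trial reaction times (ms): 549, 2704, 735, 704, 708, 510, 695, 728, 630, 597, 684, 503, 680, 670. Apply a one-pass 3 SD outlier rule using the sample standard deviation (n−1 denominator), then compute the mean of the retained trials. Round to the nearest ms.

n = 14, ΣRT = 11097, M = 792.643
Σ(x−M)² = 4012747.21; s = √(4012747.21/13) = 555.583
Cutoffs: 792.643 ± 3·555.583 → [-874.1, 2459.4]
Outside: 2704 → excluded.
Retained (n=13): Σ = 8393, mean = 8393/13 = 645.615

646 ms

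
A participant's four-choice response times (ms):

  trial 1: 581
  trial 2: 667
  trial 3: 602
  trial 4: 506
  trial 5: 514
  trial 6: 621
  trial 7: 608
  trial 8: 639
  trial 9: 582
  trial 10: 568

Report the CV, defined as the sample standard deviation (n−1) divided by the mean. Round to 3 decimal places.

n = 10, Σ = 5888, M = 588.8000
Σ(x−M)² = 23205.600; s = √(23205.600/9) = 50.7779
CV = 50.7779 / 588.8000 = 0.08624

0.086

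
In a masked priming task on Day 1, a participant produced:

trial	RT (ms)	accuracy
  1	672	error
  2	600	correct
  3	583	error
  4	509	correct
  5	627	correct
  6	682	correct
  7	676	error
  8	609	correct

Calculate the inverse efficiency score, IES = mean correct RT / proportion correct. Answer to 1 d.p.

Correct trials (n=5): 600, 509, 627, 682, 609
Mean correct RT = 3027/5 = 605.4000 ms
Proportion correct = 5/8
IES = 605.4000 / (5/8) = 968.640 ms

968.6 ms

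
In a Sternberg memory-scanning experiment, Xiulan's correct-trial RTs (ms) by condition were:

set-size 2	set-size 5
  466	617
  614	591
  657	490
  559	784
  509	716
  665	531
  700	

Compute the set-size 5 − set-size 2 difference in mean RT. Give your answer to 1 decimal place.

25.8 ms

M(set-size 2) = 4170/7 = 595.714
M(set-size 5) = 3729/6 = 621.500
Difference = 621.500 − 595.714 = 25.786 ms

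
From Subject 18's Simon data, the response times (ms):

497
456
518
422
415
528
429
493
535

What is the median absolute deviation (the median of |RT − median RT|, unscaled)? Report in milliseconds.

Sorted: 415, 422, 429, 456, 493, 497, 518, 528, 535 → median = 493
|x − 493|: 4, 37, 25, 71, 78, 35, 64, 0, 42
Sorted deviations: 0, 4, 25, 35, 37, 42, 64, 71, 78 → MAD = 37

37 ms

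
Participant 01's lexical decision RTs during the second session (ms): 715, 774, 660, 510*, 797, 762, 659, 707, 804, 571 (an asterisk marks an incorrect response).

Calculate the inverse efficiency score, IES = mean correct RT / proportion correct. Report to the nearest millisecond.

Correct trials (n=9): 715, 774, 660, 797, 762, 659, 707, 804, 571
Mean correct RT = 6449/9 = 716.5556 ms
Proportion correct = 9/10
IES = 716.5556 / (9/10) = 796.173 ms

796 ms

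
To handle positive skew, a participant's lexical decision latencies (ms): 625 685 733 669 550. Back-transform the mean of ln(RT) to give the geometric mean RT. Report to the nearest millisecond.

ln(RT): 6.4378, 6.5294, 6.5971, 6.5058, 6.3099
Mean ln(RT) = 32.3800/5 = 6.47600
Geometric mean = exp(6.47600) = 649.37 ms

649 ms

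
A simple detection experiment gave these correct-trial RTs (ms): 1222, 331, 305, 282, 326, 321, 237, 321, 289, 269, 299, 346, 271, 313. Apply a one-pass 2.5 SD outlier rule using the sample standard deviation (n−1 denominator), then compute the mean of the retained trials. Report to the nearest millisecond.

301 ms

n = 14, ΣRT = 5132, M = 366.571
Σ(x−M)² = 799085.43; s = √(799085.43/13) = 247.928
Cutoffs: 366.571 ± 2.5·247.928 → [-253.2, 986.4]
Outside: 1222 → excluded.
Retained (n=13): Σ = 3910, mean = 3910/13 = 300.769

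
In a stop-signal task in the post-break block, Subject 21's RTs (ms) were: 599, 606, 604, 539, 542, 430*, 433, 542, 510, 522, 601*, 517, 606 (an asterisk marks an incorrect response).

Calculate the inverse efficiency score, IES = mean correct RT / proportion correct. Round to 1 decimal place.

Correct trials (n=11): 599, 606, 604, 539, 542, 433, 542, 510, 522, 517, 606
Mean correct RT = 6020/11 = 547.2727 ms
Proportion correct = 11/13
IES = 547.2727 / (11/13) = 646.777 ms

646.8 ms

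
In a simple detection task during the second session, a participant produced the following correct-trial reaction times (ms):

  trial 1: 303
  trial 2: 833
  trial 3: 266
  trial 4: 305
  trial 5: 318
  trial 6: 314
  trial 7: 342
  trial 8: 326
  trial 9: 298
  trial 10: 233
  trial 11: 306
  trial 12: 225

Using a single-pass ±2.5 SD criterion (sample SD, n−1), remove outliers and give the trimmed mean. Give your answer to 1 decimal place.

n = 12, ΣRT = 4069, M = 339.083
Σ(x−M)² = 280062.92; s = √(280062.92/11) = 159.563
Cutoffs: 339.083 ± 2.5·159.563 → [-59.8, 738.0]
Outside: 833 → excluded.
Retained (n=11): Σ = 3236, mean = 3236/11 = 294.182

294.2 ms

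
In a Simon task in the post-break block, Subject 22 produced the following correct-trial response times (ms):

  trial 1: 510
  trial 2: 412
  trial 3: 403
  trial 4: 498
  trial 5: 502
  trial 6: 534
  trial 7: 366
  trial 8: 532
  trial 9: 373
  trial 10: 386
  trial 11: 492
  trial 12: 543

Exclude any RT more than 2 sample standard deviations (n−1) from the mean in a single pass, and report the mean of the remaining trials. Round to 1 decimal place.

462.6 ms

n = 12, ΣRT = 5551, M = 462.583
Σ(x−M)² = 51634.92; s = √(51634.92/11) = 68.513
Cutoffs: 462.583 ± 2·68.513 → [325.6, 599.6]
No RTs fall outside the cutoffs; all 12 retained. Mean = 5551/12 = 462.583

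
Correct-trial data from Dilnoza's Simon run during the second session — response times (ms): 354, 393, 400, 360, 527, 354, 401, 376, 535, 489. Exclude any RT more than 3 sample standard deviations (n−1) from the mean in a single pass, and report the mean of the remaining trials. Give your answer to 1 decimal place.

418.9 ms

n = 10, ΣRT = 4189, M = 418.900
Σ(x−M)² = 45160.90; s = √(45160.90/9) = 70.837
Cutoffs: 418.900 ± 3·70.837 → [206.4, 631.4]
No RTs fall outside the cutoffs; all 10 retained. Mean = 4189/10 = 418.900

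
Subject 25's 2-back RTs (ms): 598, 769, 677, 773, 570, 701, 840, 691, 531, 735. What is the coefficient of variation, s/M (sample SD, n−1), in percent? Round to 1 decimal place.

14.2%

n = 10, Σ = 6885, M = 688.5000
Σ(x−M)² = 86068.500; s = √(86068.500/9) = 97.7914
CV = 97.7914 / 688.5000 = 0.14204 = 14.204%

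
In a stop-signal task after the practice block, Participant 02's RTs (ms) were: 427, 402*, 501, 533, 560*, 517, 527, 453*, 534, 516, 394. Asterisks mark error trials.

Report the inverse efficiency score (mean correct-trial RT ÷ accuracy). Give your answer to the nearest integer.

679 ms

Correct trials (n=8): 427, 501, 533, 517, 527, 534, 516, 394
Mean correct RT = 3949/8 = 493.6250 ms
Proportion correct = 8/11
IES = 493.6250 / (8/11) = 678.734 ms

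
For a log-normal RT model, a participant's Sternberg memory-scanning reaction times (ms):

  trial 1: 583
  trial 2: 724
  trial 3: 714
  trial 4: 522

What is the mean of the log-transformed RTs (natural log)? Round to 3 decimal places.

6.445

ln(RT): 6.3682, 6.5848, 6.5709, 6.2577
Σ ln(RT) = 25.7815
Mean = 25.7815/4 = 6.44538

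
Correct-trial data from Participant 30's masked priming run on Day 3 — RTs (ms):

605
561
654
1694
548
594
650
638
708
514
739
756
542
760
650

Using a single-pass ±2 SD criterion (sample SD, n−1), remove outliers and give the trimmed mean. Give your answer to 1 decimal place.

n = 15, ΣRT = 10613, M = 707.533
Σ(x−M)² = 1128711.73; s = √(1128711.73/14) = 283.941
Cutoffs: 707.533 ± 2·283.941 → [139.7, 1275.4]
Outside: 1694 → excluded.
Retained (n=14): Σ = 8919, mean = 8919/14 = 637.071

637.1 ms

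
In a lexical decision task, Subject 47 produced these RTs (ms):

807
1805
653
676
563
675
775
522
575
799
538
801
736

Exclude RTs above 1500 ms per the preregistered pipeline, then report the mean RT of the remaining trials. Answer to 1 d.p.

Excluded: 1805
Retained (n=12): Σ = 8120
Mean = 8120/12 = 676.6667

676.7 ms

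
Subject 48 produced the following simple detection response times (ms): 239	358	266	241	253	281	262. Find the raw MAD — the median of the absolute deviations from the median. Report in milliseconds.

19 ms

Sorted: 239, 241, 253, 262, 266, 281, 358 → median = 262
|x − 262|: 23, 96, 4, 21, 9, 19, 0
Sorted deviations: 0, 4, 9, 19, 21, 23, 96 → MAD = 19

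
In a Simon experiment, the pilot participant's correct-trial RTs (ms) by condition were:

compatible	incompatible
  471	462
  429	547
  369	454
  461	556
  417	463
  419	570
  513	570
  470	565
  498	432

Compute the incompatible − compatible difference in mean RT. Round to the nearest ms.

M(compatible) = 4047/9 = 449.667
M(incompatible) = 4619/9 = 513.222
Difference = 513.222 − 449.667 = 63.556 ms

64 ms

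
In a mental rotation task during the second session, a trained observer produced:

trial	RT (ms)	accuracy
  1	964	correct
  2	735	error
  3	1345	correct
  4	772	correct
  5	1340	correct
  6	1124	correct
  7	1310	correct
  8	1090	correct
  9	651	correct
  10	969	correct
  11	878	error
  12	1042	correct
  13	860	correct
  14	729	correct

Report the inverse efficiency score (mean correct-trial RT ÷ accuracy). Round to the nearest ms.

Correct trials (n=12): 964, 1345, 772, 1340, 1124, 1310, 1090, 651, 969, 1042, 860, 729
Mean correct RT = 12196/12 = 1016.3333 ms
Proportion correct = 12/14
IES = 1016.3333 / (12/14) = 1185.722 ms

1186 ms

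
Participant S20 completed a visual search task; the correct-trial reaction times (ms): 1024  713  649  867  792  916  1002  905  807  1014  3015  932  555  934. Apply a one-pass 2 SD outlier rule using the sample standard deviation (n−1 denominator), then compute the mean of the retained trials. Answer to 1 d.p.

854.6 ms

n = 14, ΣRT = 14125, M = 1008.929
Σ(x−M)² = 4586742.93; s = √(4586742.93/13) = 593.992
Cutoffs: 1008.929 ± 2·593.992 → [-179.1, 2196.9]
Outside: 3015 → excluded.
Retained (n=13): Σ = 11110, mean = 11110/13 = 854.615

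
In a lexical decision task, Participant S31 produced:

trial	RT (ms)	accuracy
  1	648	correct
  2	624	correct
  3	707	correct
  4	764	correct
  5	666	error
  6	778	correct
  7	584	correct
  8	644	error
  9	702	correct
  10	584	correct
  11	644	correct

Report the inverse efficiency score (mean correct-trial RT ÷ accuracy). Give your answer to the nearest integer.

Correct trials (n=9): 648, 624, 707, 764, 778, 584, 702, 584, 644
Mean correct RT = 6035/9 = 670.5556 ms
Proportion correct = 9/11
IES = 670.5556 / (9/11) = 819.568 ms

820 ms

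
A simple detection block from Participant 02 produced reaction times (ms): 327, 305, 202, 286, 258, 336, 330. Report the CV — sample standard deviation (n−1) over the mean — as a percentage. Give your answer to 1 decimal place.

n = 7, Σ = 2044, M = 292.0000
Σ(x−M)² = 14066.000; s = √(14066.000/6) = 48.4183
CV = 48.4183 / 292.0000 = 0.16582 = 16.582%

16.6%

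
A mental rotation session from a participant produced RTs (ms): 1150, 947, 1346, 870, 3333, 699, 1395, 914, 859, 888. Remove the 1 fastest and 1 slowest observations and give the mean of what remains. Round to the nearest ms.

Sorted: 699, 859, 870, 888, 914, 947, 1150, 1346, 1395, 3333
Drop lowest 1 (699) and highest 1 (3333)
Remaining (n=8): Σ = 8369, mean = 8369/8 = 1046.125

1046 ms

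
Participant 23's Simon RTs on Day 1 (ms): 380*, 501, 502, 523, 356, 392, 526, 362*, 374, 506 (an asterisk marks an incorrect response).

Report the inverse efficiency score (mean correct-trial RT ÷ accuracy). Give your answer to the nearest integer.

575 ms

Correct trials (n=8): 501, 502, 523, 356, 392, 526, 374, 506
Mean correct RT = 3680/8 = 460.0000 ms
Proportion correct = 8/10
IES = 460.0000 / (8/10) = 575.000 ms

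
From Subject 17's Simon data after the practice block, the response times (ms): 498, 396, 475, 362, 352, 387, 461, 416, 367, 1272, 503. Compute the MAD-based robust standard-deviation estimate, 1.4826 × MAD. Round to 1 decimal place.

80.1 ms

Sorted: 352, 362, 367, 387, 396, 416, 461, 475, 498, 503, 1272 → median = 416
|x − 416| sorted: 0, 20, 29, 45, 49, 54, 59, 64, 82, 87, 856 → MAD = 54
Robust SD ≈ 1.4826 × 54 = 80.060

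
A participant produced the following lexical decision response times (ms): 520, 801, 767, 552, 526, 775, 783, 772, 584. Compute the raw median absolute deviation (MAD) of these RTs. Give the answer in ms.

Sorted: 520, 526, 552, 584, 767, 772, 775, 783, 801 → median = 767
|x − 767|: 247, 34, 0, 215, 241, 8, 16, 5, 183
Sorted deviations: 0, 5, 8, 16, 34, 183, 215, 241, 247 → MAD = 34

34 ms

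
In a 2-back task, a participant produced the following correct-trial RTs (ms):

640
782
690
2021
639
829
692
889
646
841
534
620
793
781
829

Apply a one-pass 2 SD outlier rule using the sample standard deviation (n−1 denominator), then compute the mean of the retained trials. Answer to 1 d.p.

728.9 ms

n = 15, ΣRT = 12226, M = 815.067
Σ(x−M)² = 1701610.93; s = √(1701610.93/14) = 348.631
Cutoffs: 815.067 ± 2·348.631 → [117.8, 1512.3]
Outside: 2021 → excluded.
Retained (n=14): Σ = 10205, mean = 10205/14 = 728.929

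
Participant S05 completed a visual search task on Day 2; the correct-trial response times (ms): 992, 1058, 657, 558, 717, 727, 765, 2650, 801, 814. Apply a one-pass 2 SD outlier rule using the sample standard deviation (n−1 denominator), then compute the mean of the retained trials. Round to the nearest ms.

n = 10, ΣRT = 9739, M = 973.900
Σ(x−M)² = 3316168.90; s = √(3316168.90/9) = 607.012
Cutoffs: 973.900 ± 2·607.012 → [-240.1, 2187.9]
Outside: 2650 → excluded.
Retained (n=9): Σ = 7089, mean = 7089/9 = 787.667

788 ms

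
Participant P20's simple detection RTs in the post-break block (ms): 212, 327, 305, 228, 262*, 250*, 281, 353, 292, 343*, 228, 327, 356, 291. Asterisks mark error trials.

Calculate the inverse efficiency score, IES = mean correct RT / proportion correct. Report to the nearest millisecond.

Correct trials (n=11): 212, 327, 305, 228, 281, 353, 292, 228, 327, 356, 291
Mean correct RT = 3200/11 = 290.9091 ms
Proportion correct = 11/14
IES = 290.9091 / (11/14) = 370.248 ms

370 ms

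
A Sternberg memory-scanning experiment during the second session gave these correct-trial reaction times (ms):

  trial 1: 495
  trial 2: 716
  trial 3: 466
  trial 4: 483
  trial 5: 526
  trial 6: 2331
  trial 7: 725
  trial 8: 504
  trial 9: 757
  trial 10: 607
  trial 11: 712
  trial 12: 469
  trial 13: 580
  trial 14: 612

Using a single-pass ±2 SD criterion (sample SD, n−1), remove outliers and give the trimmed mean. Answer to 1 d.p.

588.6 ms

n = 14, ΣRT = 9983, M = 713.071
Σ(x−M)² = 2958758.93; s = √(2958758.93/13) = 477.071
Cutoffs: 713.071 ± 2·477.071 → [-241.1, 1667.2]
Outside: 2331 → excluded.
Retained (n=13): Σ = 7652, mean = 7652/13 = 588.615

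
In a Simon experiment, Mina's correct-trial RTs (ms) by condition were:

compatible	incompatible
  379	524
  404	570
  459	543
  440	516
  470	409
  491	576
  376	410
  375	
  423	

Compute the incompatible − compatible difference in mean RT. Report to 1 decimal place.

M(compatible) = 3817/9 = 424.111
M(incompatible) = 3548/7 = 506.857
Difference = 506.857 − 424.111 = 82.746 ms

82.7 ms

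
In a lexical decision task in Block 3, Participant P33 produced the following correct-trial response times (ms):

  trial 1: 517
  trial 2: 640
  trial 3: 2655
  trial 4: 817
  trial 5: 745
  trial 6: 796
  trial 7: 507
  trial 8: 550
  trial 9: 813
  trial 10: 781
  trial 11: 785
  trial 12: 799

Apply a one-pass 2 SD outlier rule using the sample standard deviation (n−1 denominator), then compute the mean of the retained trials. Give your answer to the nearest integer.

n = 12, ΣRT = 10405, M = 867.083
Σ(x−M)² = 3645146.92; s = √(3645146.92/11) = 575.654
Cutoffs: 867.083 ± 2·575.654 → [-284.2, 2018.4]
Outside: 2655 → excluded.
Retained (n=11): Σ = 7750, mean = 7750/11 = 704.545

705 ms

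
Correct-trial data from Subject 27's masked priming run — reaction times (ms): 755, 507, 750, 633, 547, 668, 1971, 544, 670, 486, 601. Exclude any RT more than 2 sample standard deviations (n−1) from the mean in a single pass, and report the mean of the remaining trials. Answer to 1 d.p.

n = 11, ΣRT = 8132, M = 739.273
Σ(x−M)² = 1751004.18; s = √(1751004.18/10) = 418.450
Cutoffs: 739.273 ± 2·418.450 → [-97.6, 1576.2]
Outside: 1971 → excluded.
Retained (n=10): Σ = 6161, mean = 6161/10 = 616.100

616.1 ms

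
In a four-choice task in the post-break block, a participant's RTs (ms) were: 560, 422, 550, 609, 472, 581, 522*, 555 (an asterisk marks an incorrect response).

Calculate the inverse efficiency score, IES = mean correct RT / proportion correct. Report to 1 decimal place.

612.1 ms

Correct trials (n=7): 560, 422, 550, 609, 472, 581, 555
Mean correct RT = 3749/7 = 535.5714 ms
Proportion correct = 7/8
IES = 535.5714 / (7/8) = 612.082 ms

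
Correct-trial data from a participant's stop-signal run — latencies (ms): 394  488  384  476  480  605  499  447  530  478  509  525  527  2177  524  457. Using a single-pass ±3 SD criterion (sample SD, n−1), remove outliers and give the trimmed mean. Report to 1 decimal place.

n = 16, ΣRT = 9500, M = 593.750
Σ(x−M)² = 2716595.00; s = √(2716595.00/15) = 425.566
Cutoffs: 593.750 ± 3·425.566 → [-682.9, 1870.4]
Outside: 2177 → excluded.
Retained (n=15): Σ = 7323, mean = 7323/15 = 488.200

488.2 ms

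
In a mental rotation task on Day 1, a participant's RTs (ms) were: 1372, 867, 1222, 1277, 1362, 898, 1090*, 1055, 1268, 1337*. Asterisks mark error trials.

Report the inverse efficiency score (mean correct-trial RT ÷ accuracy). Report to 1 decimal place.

Correct trials (n=8): 1372, 867, 1222, 1277, 1362, 898, 1055, 1268
Mean correct RT = 9321/8 = 1165.1250 ms
Proportion correct = 8/10
IES = 1165.1250 / (8/10) = 1456.406 ms

1456.4 ms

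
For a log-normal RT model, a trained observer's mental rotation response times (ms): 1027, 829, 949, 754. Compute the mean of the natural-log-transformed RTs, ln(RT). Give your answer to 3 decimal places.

ln(RT): 6.9344, 6.7202, 6.8554, 6.6254
Σ ln(RT) = 27.1354
Mean = 27.1354/4 = 6.78385

6.784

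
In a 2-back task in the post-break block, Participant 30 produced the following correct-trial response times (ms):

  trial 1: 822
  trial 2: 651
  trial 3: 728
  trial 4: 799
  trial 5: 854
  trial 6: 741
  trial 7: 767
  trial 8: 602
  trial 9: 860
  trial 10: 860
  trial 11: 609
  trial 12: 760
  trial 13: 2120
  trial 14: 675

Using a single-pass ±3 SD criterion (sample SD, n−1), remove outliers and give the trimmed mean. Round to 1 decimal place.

n = 14, ΣRT = 11848, M = 846.286
Σ(x−M)² = 1847872.86; s = √(1847872.86/13) = 377.020
Cutoffs: 846.286 ± 3·377.020 → [-284.8, 1977.3]
Outside: 2120 → excluded.
Retained (n=13): Σ = 9728, mean = 9728/13 = 748.308

748.3 ms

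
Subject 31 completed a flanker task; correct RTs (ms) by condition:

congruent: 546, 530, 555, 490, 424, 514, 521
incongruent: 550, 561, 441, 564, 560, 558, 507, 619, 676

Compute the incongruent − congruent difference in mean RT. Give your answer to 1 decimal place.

M(congruent) = 3580/7 = 511.429
M(incongruent) = 5036/9 = 559.556
Difference = 559.556 − 511.429 = 48.127 ms

48.1 ms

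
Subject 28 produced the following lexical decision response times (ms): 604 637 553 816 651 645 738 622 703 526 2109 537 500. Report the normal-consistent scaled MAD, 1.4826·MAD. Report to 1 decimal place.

Sorted: 500, 526, 537, 553, 604, 622, 637, 645, 651, 703, 738, 816, 2109 → median = 637
|x − 637| sorted: 0, 8, 14, 15, 33, 66, 84, 100, 101, 111, 137, 179, 1472 → MAD = 84
Robust SD ≈ 1.4826 × 84 = 124.538

124.5 ms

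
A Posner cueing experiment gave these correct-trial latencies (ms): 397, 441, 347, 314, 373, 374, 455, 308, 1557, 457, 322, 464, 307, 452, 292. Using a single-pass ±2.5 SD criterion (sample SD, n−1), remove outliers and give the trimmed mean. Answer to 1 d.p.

378.8 ms

n = 15, ΣRT = 6860, M = 457.333
Σ(x−M)² = 1350577.33; s = √(1350577.33/14) = 310.596
Cutoffs: 457.333 ± 2.5·310.596 → [-319.2, 1233.8]
Outside: 1557 → excluded.
Retained (n=14): Σ = 5303, mean = 5303/14 = 378.786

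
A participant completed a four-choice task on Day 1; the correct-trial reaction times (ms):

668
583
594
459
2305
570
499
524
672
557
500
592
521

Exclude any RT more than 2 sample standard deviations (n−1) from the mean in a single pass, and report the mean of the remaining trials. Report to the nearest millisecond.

562 ms

n = 13, ΣRT = 9044, M = 695.692
Σ(x−M)² = 2853028.77; s = √(2853028.77/12) = 487.599
Cutoffs: 695.692 ± 2·487.599 → [-279.5, 1670.9]
Outside: 2305 → excluded.
Retained (n=12): Σ = 6739, mean = 6739/12 = 561.583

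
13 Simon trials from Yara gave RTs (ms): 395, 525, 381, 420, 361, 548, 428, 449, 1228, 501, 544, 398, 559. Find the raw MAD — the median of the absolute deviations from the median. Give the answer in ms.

68 ms

Sorted: 361, 381, 395, 398, 420, 428, 449, 501, 525, 544, 548, 559, 1228 → median = 449
|x − 449|: 54, 76, 68, 29, 88, 99, 21, 0, 779, 52, 95, 51, 110
Sorted deviations: 0, 21, 29, 51, 52, 54, 68, 76, 88, 95, 99, 110, 779 → MAD = 68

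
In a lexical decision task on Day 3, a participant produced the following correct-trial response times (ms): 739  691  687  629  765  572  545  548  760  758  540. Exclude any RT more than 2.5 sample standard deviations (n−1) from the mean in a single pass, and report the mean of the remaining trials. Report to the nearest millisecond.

658 ms

n = 11, ΣRT = 7234, M = 657.636
Σ(x−M)² = 87372.55; s = √(87372.55/10) = 93.473
Cutoffs: 657.636 ± 2.5·93.473 → [424.0, 891.3]
No RTs fall outside the cutoffs; all 11 retained. Mean = 7234/11 = 657.636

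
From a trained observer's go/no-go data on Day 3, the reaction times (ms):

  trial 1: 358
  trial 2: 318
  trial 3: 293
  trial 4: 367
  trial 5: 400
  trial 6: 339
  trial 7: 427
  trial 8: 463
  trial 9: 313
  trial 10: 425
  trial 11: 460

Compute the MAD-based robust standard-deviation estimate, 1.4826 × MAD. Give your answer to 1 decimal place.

Sorted: 293, 313, 318, 339, 358, 367, 400, 425, 427, 460, 463 → median = 367
|x − 367| sorted: 0, 9, 28, 33, 49, 54, 58, 60, 74, 93, 96 → MAD = 54
Robust SD ≈ 1.4826 × 54 = 80.060

80.1 ms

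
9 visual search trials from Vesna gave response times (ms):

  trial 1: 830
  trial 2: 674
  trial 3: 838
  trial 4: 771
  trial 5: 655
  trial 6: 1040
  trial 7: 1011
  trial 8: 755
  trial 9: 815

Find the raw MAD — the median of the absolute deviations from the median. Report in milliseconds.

60 ms

Sorted: 655, 674, 755, 771, 815, 830, 838, 1011, 1040 → median = 815
|x − 815|: 15, 141, 23, 44, 160, 225, 196, 60, 0
Sorted deviations: 0, 15, 23, 44, 60, 141, 160, 196, 225 → MAD = 60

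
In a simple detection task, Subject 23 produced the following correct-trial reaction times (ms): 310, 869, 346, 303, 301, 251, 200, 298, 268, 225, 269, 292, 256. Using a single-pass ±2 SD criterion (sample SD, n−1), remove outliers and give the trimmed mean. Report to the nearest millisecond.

277 ms

n = 13, ΣRT = 4188, M = 322.154
Σ(x−M)² = 341621.69; s = √(341621.69/12) = 168.726
Cutoffs: 322.154 ± 2·168.726 → [-15.3, 659.6]
Outside: 869 → excluded.
Retained (n=12): Σ = 3319, mean = 3319/12 = 276.583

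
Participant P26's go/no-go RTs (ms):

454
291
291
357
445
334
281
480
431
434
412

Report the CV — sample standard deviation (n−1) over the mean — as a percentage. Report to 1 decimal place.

19.3%

n = 11, Σ = 4210, M = 382.7273
Σ(x−M)² = 54448.182; s = √(54448.182/10) = 73.7890
CV = 73.7890 / 382.7273 = 0.19280 = 19.280%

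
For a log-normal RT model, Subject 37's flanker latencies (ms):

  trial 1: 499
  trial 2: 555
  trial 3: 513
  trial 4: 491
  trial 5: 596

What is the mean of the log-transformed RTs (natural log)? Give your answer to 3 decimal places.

ln(RT): 6.2126, 6.3190, 6.2403, 6.1964, 6.3902
Σ ln(RT) = 31.3585
Mean = 31.3585/5 = 6.27171

6.272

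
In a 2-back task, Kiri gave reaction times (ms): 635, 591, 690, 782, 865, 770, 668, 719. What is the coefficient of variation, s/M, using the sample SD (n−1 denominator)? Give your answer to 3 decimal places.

n = 8, Σ = 5720, M = 715.0000
Σ(x−M)² = 54640.000; s = √(54640.000/7) = 88.3500
CV = 88.3500 / 715.0000 = 0.12357

0.124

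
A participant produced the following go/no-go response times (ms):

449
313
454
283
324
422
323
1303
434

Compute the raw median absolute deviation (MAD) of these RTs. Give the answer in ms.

Sorted: 283, 313, 323, 324, 422, 434, 449, 454, 1303 → median = 422
|x − 422|: 27, 109, 32, 139, 98, 0, 99, 881, 12
Sorted deviations: 0, 12, 27, 32, 98, 99, 109, 139, 881 → MAD = 98

98 ms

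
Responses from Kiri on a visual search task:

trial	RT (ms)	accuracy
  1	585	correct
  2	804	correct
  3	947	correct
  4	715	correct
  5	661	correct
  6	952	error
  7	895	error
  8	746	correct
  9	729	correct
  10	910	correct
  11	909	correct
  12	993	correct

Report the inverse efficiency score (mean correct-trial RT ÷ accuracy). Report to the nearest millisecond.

Correct trials (n=10): 585, 804, 947, 715, 661, 746, 729, 910, 909, 993
Mean correct RT = 7999/10 = 799.9000 ms
Proportion correct = 10/12
IES = 799.9000 / (10/12) = 959.880 ms

960 ms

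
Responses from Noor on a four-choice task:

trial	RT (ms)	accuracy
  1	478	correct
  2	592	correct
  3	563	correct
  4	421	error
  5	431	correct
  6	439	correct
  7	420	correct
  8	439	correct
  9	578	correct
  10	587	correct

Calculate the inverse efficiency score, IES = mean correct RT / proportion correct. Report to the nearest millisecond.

559 ms

Correct trials (n=9): 478, 592, 563, 431, 439, 420, 439, 578, 587
Mean correct RT = 4527/9 = 503.0000 ms
Proportion correct = 9/10
IES = 503.0000 / (9/10) = 558.889 ms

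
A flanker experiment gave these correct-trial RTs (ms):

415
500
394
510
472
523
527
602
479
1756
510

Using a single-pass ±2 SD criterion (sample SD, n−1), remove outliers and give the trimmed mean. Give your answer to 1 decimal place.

n = 11, ΣRT = 6688, M = 608.000
Σ(x−M)² = 1480780.00; s = √(1480780.00/10) = 384.809
Cutoffs: 608.000 ± 2·384.809 → [-161.6, 1377.6]
Outside: 1756 → excluded.
Retained (n=10): Σ = 4932, mean = 4932/10 = 493.200

493.2 ms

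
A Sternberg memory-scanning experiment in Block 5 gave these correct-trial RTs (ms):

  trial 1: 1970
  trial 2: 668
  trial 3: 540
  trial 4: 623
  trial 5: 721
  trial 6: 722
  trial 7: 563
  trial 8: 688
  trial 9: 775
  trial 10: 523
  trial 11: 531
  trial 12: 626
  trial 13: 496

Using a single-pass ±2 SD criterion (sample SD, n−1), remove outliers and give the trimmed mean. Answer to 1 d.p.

623.0 ms

n = 13, ΣRT = 9446, M = 726.615
Σ(x−M)² = 1768689.08; s = √(1768689.08/12) = 383.915
Cutoffs: 726.615 ± 2·383.915 → [-41.2, 1494.4]
Outside: 1970 → excluded.
Retained (n=12): Σ = 7476, mean = 7476/12 = 623.000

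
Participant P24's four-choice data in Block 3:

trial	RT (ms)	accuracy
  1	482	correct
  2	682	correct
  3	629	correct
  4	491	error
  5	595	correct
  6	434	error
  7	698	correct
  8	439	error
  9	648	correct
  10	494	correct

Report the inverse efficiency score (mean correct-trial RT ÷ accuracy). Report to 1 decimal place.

862.9 ms

Correct trials (n=7): 482, 682, 629, 595, 698, 648, 494
Mean correct RT = 4228/7 = 604.0000 ms
Proportion correct = 7/10
IES = 604.0000 / (7/10) = 862.857 ms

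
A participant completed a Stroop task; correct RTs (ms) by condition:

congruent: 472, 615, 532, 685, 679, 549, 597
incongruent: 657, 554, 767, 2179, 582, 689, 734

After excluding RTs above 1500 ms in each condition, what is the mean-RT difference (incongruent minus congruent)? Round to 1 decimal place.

74.0 ms

incongruent: exclude 2179
M(congruent) = 4129/7 = 589.857
M(incongruent) = 3983/6 = 663.833
Difference = 663.833 − 589.857 = 73.976 ms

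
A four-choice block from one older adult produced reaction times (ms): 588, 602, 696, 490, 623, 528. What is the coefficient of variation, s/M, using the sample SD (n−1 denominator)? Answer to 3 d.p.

n = 6, Σ = 3527, M = 587.8333
Σ(x−M)² = 26288.833; s = √(26288.833/5) = 72.5105
CV = 72.5105 / 587.8333 = 0.12335

0.123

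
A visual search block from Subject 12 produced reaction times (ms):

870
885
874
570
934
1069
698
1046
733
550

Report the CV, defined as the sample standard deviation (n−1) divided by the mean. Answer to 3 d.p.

n = 10, Σ = 8229, M = 822.9000
Σ(x−M)² = 293482.900; s = √(293482.900/9) = 180.5802
CV = 180.5802 / 822.9000 = 0.21944

0.219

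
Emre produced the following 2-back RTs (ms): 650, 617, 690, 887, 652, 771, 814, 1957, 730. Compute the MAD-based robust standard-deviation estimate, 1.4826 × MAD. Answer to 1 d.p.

Sorted: 617, 650, 652, 690, 730, 771, 814, 887, 1957 → median = 730
|x − 730| sorted: 0, 40, 41, 78, 80, 84, 113, 157, 1227 → MAD = 80
Robust SD ≈ 1.4826 × 80 = 118.608

118.6 ms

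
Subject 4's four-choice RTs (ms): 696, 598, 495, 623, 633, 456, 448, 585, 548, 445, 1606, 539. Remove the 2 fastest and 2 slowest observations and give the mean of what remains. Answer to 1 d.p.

559.6 ms

Sorted: 445, 448, 456, 495, 539, 548, 585, 598, 623, 633, 696, 1606
Drop lowest 2 (445, 448) and highest 2 (696, 1606)
Remaining (n=8): Σ = 4477, mean = 4477/8 = 559.625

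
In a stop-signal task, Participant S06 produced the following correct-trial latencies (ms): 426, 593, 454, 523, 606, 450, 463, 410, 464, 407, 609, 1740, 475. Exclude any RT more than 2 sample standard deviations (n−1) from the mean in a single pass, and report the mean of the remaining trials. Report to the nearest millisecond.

n = 13, ΣRT = 7620, M = 586.154
Σ(x−M)² = 1503533.69; s = √(1503533.69/12) = 353.970
Cutoffs: 586.154 ± 2·353.970 → [-121.8, 1294.1]
Outside: 1740 → excluded.
Retained (n=12): Σ = 5880, mean = 5880/12 = 490.000

490 ms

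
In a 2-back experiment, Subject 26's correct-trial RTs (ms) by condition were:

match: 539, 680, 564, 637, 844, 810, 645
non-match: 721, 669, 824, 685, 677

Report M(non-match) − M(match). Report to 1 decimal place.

M(match) = 4719/7 = 674.143
M(non-match) = 3576/5 = 715.200
Difference = 715.200 − 674.143 = 41.057 ms

41.1 ms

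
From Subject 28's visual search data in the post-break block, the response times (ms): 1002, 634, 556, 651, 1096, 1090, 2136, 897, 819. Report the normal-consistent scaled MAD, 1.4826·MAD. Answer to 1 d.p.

295.0 ms

Sorted: 556, 634, 651, 819, 897, 1002, 1090, 1096, 2136 → median = 897
|x − 897| sorted: 0, 78, 105, 193, 199, 246, 263, 341, 1239 → MAD = 199
Robust SD ≈ 1.4826 × 199 = 295.037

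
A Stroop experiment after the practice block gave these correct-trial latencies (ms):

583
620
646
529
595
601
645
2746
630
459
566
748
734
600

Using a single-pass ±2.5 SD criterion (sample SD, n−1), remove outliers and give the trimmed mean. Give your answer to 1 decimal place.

n = 14, ΣRT = 10702, M = 764.429
Σ(x−M)² = 4298495.43; s = √(4298495.43/13) = 575.025
Cutoffs: 764.429 ± 2.5·575.025 → [-673.1, 2202.0]
Outside: 2746 → excluded.
Retained (n=13): Σ = 7956, mean = 7956/13 = 612.000

612.0 ms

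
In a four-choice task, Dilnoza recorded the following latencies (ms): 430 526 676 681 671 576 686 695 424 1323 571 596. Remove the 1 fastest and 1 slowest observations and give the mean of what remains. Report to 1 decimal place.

Sorted: 424, 430, 526, 571, 576, 596, 671, 676, 681, 686, 695, 1323
Drop lowest 1 (424) and highest 1 (1323)
Remaining (n=10): Σ = 6108, mean = 6108/10 = 610.800

610.8 ms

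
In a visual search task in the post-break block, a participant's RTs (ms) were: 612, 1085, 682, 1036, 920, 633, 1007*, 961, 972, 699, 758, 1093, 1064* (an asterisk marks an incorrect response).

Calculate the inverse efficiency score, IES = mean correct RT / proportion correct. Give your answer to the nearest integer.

1015 ms

Correct trials (n=11): 612, 1085, 682, 1036, 920, 633, 961, 972, 699, 758, 1093
Mean correct RT = 9451/11 = 859.1818 ms
Proportion correct = 11/13
IES = 859.1818 / (11/13) = 1015.397 ms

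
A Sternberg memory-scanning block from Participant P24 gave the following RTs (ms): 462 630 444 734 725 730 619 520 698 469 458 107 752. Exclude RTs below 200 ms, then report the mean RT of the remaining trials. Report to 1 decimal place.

Excluded: 107
Retained (n=12): Σ = 7241
Mean = 7241/12 = 603.4167

603.4 ms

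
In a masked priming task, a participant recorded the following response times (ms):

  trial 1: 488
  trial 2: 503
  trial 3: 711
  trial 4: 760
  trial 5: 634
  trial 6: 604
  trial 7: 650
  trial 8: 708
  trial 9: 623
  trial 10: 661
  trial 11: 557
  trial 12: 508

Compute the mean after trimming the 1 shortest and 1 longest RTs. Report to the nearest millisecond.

616 ms

Sorted: 488, 503, 508, 557, 604, 623, 634, 650, 661, 708, 711, 760
Drop lowest 1 (488) and highest 1 (760)
Remaining (n=10): Σ = 6159, mean = 6159/10 = 615.900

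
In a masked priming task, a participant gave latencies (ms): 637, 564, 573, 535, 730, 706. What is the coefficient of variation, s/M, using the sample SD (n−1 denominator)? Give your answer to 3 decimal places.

n = 6, Σ = 3745, M = 624.1667
Σ(x−M)² = 32250.833; s = √(32250.833/5) = 80.3129
CV = 80.3129 / 624.1667 = 0.12867

0.129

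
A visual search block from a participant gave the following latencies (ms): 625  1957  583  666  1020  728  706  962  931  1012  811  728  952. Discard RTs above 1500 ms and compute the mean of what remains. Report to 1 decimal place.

810.3 ms

Excluded: 1957
Retained (n=12): Σ = 9724
Mean = 9724/12 = 810.3333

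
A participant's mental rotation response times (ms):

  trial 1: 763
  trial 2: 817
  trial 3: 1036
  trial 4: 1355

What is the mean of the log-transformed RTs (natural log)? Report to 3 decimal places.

6.874

ln(RT): 6.6373, 6.7056, 6.9431, 7.2116
Σ ln(RT) = 27.4976
Mean = 27.4976/4 = 6.87439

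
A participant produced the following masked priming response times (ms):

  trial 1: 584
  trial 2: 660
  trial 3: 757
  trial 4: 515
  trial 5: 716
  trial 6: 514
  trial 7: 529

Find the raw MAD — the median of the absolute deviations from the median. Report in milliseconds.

70 ms

Sorted: 514, 515, 529, 584, 660, 716, 757 → median = 584
|x − 584|: 0, 76, 173, 69, 132, 70, 55
Sorted deviations: 0, 55, 69, 70, 76, 132, 173 → MAD = 70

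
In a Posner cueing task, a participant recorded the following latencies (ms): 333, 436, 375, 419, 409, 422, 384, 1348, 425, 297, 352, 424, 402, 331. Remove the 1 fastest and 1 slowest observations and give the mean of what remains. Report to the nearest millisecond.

Sorted: 297, 331, 333, 352, 375, 384, 402, 409, 419, 422, 424, 425, 436, 1348
Drop lowest 1 (297) and highest 1 (1348)
Remaining (n=12): Σ = 4712, mean = 4712/12 = 392.667

393 ms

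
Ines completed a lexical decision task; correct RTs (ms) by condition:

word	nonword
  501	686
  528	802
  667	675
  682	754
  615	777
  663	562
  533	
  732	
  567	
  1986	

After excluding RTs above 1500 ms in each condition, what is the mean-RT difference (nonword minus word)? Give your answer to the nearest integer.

word: exclude 1986
M(word) = 5488/9 = 609.778
M(nonword) = 4256/6 = 709.333
Difference = 709.333 − 609.778 = 99.556 ms

100 ms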